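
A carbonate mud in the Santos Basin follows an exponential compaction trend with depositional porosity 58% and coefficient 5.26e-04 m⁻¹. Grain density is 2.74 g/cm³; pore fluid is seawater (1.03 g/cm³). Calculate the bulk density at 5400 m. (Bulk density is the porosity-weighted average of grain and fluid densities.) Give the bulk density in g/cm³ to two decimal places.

Working in km (1 km = 1000 m; β in km⁻¹ = β in m⁻¹ × 1000):
Porosity at depth: n = 0.58·exp(−0.526×5.4) = 0.58×0.0584 = 0.0339
Bulk density: ρ_b = (1−n)ρ_g + n·ρ_f = 0.9661×2.74 + 0.0339×1.03
       = 2.647 + 0.035 = 2.682 g/cm³

2.68 g/cm³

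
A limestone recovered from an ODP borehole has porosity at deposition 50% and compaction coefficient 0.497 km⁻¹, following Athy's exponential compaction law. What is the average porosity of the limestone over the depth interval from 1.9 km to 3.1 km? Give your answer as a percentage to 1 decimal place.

⟨phi⟩ = (1/(d₂−d₁)) ∫ phi₀ e^(−βd) dd = phi₀·(e^(−β·d₁) − e^(−β·d₂)) / (β·(d₂−d₁))
e^(−0.497×1.9) = 0.3890; e^(−0.497×3.1) = 0.2142
⟨phi⟩ = 0.5 × (0.3890 − 0.2142) / (0.497 × 1.2) = 0.5 × 0.2930 = 0.1465

14.6%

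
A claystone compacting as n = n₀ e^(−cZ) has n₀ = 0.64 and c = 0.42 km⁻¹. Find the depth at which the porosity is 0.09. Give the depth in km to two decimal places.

Invert Athy's law: Z = ln(n₀/n) / c
Z = ln(0.64/0.09) / 0.42 = ln(7.111) / 0.42 = 1.9617 / 0.42 = 4.671 km

4.67 km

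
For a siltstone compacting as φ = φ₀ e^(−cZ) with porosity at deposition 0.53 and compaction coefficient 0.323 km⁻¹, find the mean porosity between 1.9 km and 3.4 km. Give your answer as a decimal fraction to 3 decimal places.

0.227

⟨φ⟩ = (1/(Z₂−Z₁)) ∫ φ₀ e^(−cZ) dZ = φ₀·(e^(−c·Z₁) − e^(−c·Z₂)) / (c·(Z₂−Z₁))
e^(−0.323×1.9) = 0.5413; e^(−0.323×3.4) = 0.3335
⟨φ⟩ = 0.53 × (0.5413 − 0.3335) / (0.323 × 1.5) = 0.53 × 0.4290 = 0.2274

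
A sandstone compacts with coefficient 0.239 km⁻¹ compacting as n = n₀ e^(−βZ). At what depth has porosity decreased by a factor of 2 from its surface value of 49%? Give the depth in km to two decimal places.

n/n₀ = 1/2 ⇒ exp(−β·Z) = 1/2 ⇒ Z = ln(2) / β
Z = 0.6931 / 0.239 = 2.900 km

2.90 km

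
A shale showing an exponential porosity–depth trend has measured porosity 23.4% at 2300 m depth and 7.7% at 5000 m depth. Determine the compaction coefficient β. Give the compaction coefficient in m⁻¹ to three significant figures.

0.000412 m⁻¹

Working in km (1 km = 1000 m; β in km⁻¹ = β in m⁻¹ × 1000):
Athy: φ(z) = φ₀ e^(−βz) ⇒ φ₁/φ₂ = e^{β(z₂−z₁)} ⇒ β = ln(φ₁/φ₂)/(z₂−z₁)
β = ln(0.234/0.077) / (5 − 2.3) = ln(3.039) / 2.7 = 1.1115 / 2.7 = 0.4117 km⁻¹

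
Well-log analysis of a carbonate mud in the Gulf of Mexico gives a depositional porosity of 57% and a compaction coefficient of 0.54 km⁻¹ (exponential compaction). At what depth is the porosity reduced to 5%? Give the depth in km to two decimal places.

Invert Athy's law: Z = ln(phi₀/phi) / c
Z = ln(0.57/0.05) / 0.54 = ln(11.4) / 0.54 = 2.4336 / 0.54 = 4.507 km

4.51 km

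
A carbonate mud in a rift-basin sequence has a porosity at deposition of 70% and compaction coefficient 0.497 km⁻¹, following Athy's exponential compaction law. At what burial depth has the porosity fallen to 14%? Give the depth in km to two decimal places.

Invert Athy's law: Z = ln(n₀/n) / c
Z = ln(0.7/0.14) / 0.497 = ln(5) / 0.497 = 1.6094 / 0.497 = 3.238 km

3.24 km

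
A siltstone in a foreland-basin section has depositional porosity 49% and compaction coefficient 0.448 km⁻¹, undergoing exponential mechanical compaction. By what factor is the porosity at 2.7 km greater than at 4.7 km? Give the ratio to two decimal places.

2.45

n(d₁)/n(d₂) = e^(−β·d₁)/e^(−β·d₂) = e^{β(d₂−d₁)}
= exp(0.448 × 2) = exp(0.896) = 2.4498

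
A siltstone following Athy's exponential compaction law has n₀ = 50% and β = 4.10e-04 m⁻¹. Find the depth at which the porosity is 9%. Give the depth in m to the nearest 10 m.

Working in km (1 km = 1000 m; β in km⁻¹ = β in m⁻¹ × 1000):
Invert Athy's law: z = ln(n₀/n) / β
z = ln(0.5/0.09) / 0.41 = ln(5.556) / 0.41 = 1.7148 / 0.41 = 4.182 km

4180 m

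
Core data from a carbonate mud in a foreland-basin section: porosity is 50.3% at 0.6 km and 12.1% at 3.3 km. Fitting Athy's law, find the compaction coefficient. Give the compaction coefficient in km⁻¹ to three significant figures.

Athy: φ(z) = φ₀ e^(−cz) ⇒ φ₁/φ₂ = e^{c(z₂−z₁)} ⇒ c = ln(φ₁/φ₂)/(z₂−z₁)
c = ln(0.503/0.121) / (3.3 − 0.6) = ln(4.157) / 2.7 = 1.4248 / 2.7 = 0.5277 km⁻¹

0.528 km⁻¹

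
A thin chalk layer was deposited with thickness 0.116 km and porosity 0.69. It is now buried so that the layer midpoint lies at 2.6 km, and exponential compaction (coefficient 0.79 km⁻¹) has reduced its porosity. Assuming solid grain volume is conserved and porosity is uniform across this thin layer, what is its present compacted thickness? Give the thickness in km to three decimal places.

0.039 km

Porosity at 2.6 km: n = 0.69·exp(−0.79×2.6) = 0.0885
Solid-volume conservation: h(1−n) = h₀(1−n₀) ⇒ h = h₀·(1−n₀)/(1−n)
h = 0.116 × (1 − 0.69)/(1 − 0.0885) = 0.116 × 0.3401 = 0.0395 km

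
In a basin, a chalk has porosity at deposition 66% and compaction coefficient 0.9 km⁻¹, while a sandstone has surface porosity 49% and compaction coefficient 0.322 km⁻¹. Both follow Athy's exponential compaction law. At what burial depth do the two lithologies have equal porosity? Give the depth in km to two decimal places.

0.52 km

Set φ₀ₐ e^(−kₐd) = φ₀ᵦ e^(−kᵦd) ⇒ ln(φ₀ₐ/φ₀ᵦ) = (kₐ − kᵦ)·d
d = ln(0.66/0.49) / (0.9 − 0.322) = 0.2978 / 0.578 = 0.515 km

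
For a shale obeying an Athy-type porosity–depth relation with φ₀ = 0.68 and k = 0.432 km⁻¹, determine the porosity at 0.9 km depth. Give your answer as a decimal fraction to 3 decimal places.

0.461

φ = φ₀·exp(−k·z) = 0.68 × exp(−0.432 × 0.9) = 0.68 × exp(−0.3888)
  = 0.68 × 0.6779 = 0.4610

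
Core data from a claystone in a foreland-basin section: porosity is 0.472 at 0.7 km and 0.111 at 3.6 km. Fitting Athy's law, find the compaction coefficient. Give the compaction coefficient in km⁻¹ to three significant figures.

0.499 km⁻¹

Athy: phi(d) = phi₀ e^(−kd) ⇒ phi₁/phi₂ = e^{k(d₂−d₁)} ⇒ k = ln(phi₁/phi₂)/(d₂−d₁)
k = ln(0.472/0.111) / (3.6 − 0.7) = ln(4.252) / 2.9 = 1.4474 / 2.9 = 0.4991 km⁻¹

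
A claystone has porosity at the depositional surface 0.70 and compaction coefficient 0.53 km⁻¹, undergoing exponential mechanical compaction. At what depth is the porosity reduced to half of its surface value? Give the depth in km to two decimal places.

phi/phi₀ = 1/2 ⇒ exp(−k·Z) = 1/2 ⇒ Z = ln(2) / k
Z = 0.6931 / 0.53 = 1.308 km

1.31 km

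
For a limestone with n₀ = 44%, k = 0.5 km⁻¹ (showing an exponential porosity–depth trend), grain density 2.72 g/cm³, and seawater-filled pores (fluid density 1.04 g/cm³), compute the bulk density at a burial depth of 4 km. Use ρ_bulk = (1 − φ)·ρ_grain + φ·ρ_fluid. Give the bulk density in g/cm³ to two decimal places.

Porosity at depth: n = 0.44·exp(−0.5×4) = 0.44×0.1353 = 0.0595
Bulk density: ρ_b = (1−n)ρ_g + n·ρ_f = 0.9405×2.72 + 0.0595×1.04
       = 2.558 + 0.062 = 2.620 g/cm³

2.62 g/cm³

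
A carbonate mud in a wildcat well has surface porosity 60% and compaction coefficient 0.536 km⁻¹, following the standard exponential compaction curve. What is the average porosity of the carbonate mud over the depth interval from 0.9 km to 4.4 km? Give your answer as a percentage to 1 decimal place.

⟨phi⟩ = (1/(d₂−d₁)) ∫ phi₀ e^(−kd) dd = phi₀·(e^(−k·d₁) − e^(−k·d₂)) / (k·(d₂−d₁))
e^(−0.536×0.9) = 0.6173; e^(−0.536×4.4) = 0.0946
⟨phi⟩ = 0.6 × (0.6173 − 0.0946) / (0.536 × 3.5) = 0.6 × 0.2786 = 0.1672

16.7%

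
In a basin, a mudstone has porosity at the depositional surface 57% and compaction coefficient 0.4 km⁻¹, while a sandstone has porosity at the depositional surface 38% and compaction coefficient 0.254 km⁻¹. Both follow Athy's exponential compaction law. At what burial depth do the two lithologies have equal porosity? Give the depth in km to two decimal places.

Set phi₀ₐ e^(−cₐZ) = phi₀ᵦ e^(−cᵦZ) ⇒ ln(phi₀ₐ/phi₀ᵦ) = (cₐ − cᵦ)·Z
Z = ln(0.57/0.38) / (0.4 − 0.254) = 0.4055 / 0.146 = 2.777 km

2.78 km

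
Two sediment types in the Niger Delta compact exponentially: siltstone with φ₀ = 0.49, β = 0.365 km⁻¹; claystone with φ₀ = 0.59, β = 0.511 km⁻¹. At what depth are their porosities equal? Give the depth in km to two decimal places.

Set φ₀ₐ e^(−βₐz) = φ₀ᵦ e^(−βᵦz) ⇒ ln(φ₀ₐ/φ₀ᵦ) = (βₐ − βᵦ)·z
z = ln(0.49/0.59) / (0.365 − 0.511) = -0.1857 / -0.146 = 1.272 km

1.27 km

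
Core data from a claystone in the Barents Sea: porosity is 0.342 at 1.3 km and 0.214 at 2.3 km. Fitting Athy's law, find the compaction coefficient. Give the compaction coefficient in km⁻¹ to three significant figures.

Athy: φ(Z) = φ₀ e^(−βZ) ⇒ φ₁/φ₂ = e^{β(Z₂−Z₁)} ⇒ β = ln(φ₁/φ₂)/(Z₂−Z₁)
β = ln(0.342/0.214) / (2.3 − 1.3) = ln(1.598) / 1 = 0.4688 / 1 = 0.4688 km⁻¹

0.469 km⁻¹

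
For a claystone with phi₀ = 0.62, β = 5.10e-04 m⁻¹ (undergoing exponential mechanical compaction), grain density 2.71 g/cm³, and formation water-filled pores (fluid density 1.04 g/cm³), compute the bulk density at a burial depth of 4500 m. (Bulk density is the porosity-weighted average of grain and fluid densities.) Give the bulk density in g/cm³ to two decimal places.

2.61 g/cm³

Working in km (1 km = 1000 m; β in km⁻¹ = β in m⁻¹ × 1000):
Porosity at depth: phi = 0.62·exp(−0.51×4.5) = 0.62×0.1008 = 0.0625
Bulk density: ρ_b = (1−phi)ρ_g + phi·ρ_f = 0.9375×2.71 + 0.0625×1.04
       = 2.541 + 0.065 = 2.606 g/cm³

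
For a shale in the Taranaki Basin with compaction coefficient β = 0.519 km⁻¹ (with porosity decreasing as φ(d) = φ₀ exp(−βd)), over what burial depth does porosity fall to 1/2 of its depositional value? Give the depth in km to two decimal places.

1.34 km

φ/φ₀ = 1/2 ⇒ exp(−β·d) = 1/2 ⇒ d = ln(2) / β
d = 0.6931 / 0.519 = 1.336 km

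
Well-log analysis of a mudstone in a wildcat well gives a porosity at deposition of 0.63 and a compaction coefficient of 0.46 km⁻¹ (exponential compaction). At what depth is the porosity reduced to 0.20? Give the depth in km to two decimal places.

2.49 km

Invert Athy's law: z = ln(phi₀/phi) / k
z = ln(0.63/0.2) / 0.46 = ln(3.15) / 0.46 = 1.1474 / 0.46 = 2.494 km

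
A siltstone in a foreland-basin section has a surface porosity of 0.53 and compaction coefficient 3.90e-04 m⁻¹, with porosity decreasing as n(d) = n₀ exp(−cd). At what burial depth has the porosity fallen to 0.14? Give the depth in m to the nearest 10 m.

3410 m

Working in km (1 km = 1000 m; c in km⁻¹ = c in m⁻¹ × 1000):
Invert Athy's law: d = ln(n₀/n) / c
d = ln(0.53/0.14) / 0.39 = ln(3.786) / 0.39 = 1.3312 / 0.39 = 3.413 km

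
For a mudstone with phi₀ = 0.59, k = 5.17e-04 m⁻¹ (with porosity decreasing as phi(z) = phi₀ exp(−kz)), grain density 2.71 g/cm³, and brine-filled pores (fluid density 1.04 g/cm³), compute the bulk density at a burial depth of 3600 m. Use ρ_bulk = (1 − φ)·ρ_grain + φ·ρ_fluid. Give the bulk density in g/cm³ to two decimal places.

2.56 g/cm³

Working in km (1 km = 1000 m; k in km⁻¹ = k in m⁻¹ × 1000):
Porosity at depth: phi = 0.59·exp(−0.517×3.6) = 0.59×0.1555 = 0.0917
Bulk density: ρ_b = (1−phi)ρ_g + phi·ρ_f = 0.9083×2.71 + 0.0917×1.04
       = 2.461 + 0.095 = 2.557 g/cm³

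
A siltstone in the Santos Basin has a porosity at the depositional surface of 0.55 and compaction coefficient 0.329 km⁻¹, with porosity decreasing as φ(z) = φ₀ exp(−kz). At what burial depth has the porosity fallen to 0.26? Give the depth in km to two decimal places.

2.28 km

Invert Athy's law: z = ln(φ₀/φ) / k
z = ln(0.55/0.26) / 0.329 = ln(2.115) / 0.329 = 0.7492 / 0.329 = 2.277 km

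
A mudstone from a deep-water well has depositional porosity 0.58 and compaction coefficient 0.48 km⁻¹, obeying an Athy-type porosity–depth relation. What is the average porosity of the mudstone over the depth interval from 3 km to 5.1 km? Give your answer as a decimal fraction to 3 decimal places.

0.087

⟨φ⟩ = (1/(d₂−d₁)) ∫ φ₀ e^(−kd) dd = φ₀·(e^(−k·d₁) − e^(−k·d₂)) / (k·(d₂−d₁))
e^(−0.48×3) = 0.2369; e^(−0.48×5.1) = 0.0865
⟨φ⟩ = 0.58 × (0.2369 − 0.0865) / (0.48 × 2.1) = 0.58 × 0.1493 = 0.0866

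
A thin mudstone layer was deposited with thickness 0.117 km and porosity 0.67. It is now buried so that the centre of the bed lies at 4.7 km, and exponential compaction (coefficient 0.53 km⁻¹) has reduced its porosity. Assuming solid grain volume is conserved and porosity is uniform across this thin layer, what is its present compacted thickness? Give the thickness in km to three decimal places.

Porosity at 4.7 km: phi = 0.67·exp(−0.53×4.7) = 0.0555
Solid-volume conservation: h(1−phi) = h₀(1−phi₀) ⇒ h = h₀·(1−phi₀)/(1−phi)
h = 0.117 × (1 − 0.67)/(1 − 0.0555) = 0.117 × 0.3494 = 0.0409 km

0.041 km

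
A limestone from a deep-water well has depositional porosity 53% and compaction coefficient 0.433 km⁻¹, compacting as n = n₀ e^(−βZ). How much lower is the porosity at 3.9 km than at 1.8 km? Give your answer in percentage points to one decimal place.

14.5 percentage points

n(1.8) = 0.53·e^(−0.433×1.8) = 0.2431
n(3.9) = 0.53·e^(−0.433×3.9) = 0.0979
Δn = 0.2431 − 0.0979 = 0.1452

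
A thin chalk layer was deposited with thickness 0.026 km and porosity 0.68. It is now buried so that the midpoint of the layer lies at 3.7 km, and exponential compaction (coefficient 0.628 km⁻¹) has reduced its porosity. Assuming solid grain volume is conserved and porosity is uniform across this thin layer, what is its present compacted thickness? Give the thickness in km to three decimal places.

0.009 km

Porosity at 3.7 km: φ = 0.68·exp(−0.628×3.7) = 0.0666
Solid-volume conservation: h(1−φ) = h₀(1−φ₀) ⇒ h = h₀·(1−φ₀)/(1−φ)
h = 0.026 × (1 − 0.68)/(1 − 0.0666) = 0.026 × 0.3428 = 0.0089 km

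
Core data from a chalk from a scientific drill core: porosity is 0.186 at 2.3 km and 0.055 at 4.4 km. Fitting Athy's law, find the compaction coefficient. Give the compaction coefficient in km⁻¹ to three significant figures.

Athy: n(d) = n₀ e^(−cd) ⇒ n₁/n₂ = e^{c(d₂−d₁)} ⇒ c = ln(n₁/n₂)/(d₂−d₁)
c = ln(0.186/0.055) / (4.4 − 2.3) = ln(3.382) / 2.1 = 1.2184 / 2.1 = 0.5802 km⁻¹

0.580 km⁻¹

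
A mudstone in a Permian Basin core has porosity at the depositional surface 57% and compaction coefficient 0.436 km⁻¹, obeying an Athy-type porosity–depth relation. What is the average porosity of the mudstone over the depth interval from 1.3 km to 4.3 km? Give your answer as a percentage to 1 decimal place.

⟨phi⟩ = (1/(z₂−z₁)) ∫ phi₀ e^(−kz) dz = phi₀·(e^(−k·z₁) − e^(−k·z₂)) / (k·(z₂−z₁))
e^(−0.436×1.3) = 0.5673; e^(−0.436×4.3) = 0.1534
⟨phi⟩ = 0.57 × (0.5673 − 0.1534) / (0.436 × 3) = 0.57 × 0.3165 = 0.1804

18.0%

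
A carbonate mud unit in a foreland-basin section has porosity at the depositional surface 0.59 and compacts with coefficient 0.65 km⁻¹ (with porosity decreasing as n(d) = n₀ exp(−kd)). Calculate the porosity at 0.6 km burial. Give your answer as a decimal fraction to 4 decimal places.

n = n₀·exp(−k·d) = 0.59 × exp(−0.65 × 0.6) = 0.59 × exp(−0.39)
  = 0.59 × 0.6771 = 0.3995

0.3995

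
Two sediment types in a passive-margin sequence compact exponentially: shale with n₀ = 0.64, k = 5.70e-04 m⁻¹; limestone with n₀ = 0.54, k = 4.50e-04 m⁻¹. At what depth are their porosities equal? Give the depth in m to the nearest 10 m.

Working in km (1 km = 1000 m; k in km⁻¹ = k in m⁻¹ × 1000):
Set n₀ₐ e^(−kₐd) = n₀ᵦ e^(−kᵦd) ⇒ ln(n₀ₐ/n₀ᵦ) = (kₐ − kᵦ)·d
d = ln(0.64/0.54) / (0.57 − 0.45) = 0.1699 / 0.12 = 1.416 km

1420 m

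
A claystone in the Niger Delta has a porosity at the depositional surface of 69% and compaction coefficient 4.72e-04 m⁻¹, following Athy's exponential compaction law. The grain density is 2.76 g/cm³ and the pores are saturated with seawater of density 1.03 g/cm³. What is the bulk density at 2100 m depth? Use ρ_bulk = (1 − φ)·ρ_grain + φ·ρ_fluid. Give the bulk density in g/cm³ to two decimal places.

2.32 g/cm³

Working in km (1 km = 1000 m; β in km⁻¹ = β in m⁻¹ × 1000):
Porosity at depth: phi = 0.69·exp(−0.472×2.1) = 0.69×0.3711 = 0.2561
Bulk density: ρ_b = (1−phi)ρ_g + phi·ρ_f = 0.7439×2.76 + 0.2561×1.03
       = 2.053 + 0.264 = 2.317 g/cm³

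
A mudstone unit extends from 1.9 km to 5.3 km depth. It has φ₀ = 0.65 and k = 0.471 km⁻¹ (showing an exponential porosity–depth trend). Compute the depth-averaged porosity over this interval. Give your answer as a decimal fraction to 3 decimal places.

0.132

⟨φ⟩ = (1/(Z₂−Z₁)) ∫ φ₀ e^(−kZ) dZ = φ₀·(e^(−k·Z₁) − e^(−k·Z₂)) / (k·(Z₂−Z₁))
e^(−0.471×1.9) = 0.4086; e^(−0.471×5.3) = 0.0824
⟨φ⟩ = 0.65 × (0.4086 − 0.0824) / (0.471 × 3.4) = 0.65 × 0.2037 = 0.1324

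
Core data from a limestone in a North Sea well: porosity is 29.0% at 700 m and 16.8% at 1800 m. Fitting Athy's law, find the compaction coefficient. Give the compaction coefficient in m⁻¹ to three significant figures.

Working in km (1 km = 1000 m; β in km⁻¹ = β in m⁻¹ × 1000):
Athy: phi(d) = phi₀ e^(−βd) ⇒ phi₁/phi₂ = e^{β(d₂−d₁)} ⇒ β = ln(phi₁/phi₂)/(d₂−d₁)
β = ln(0.29/0.168) / (1.8 − 0.7) = ln(1.726) / 1.1 = 0.5459 / 1.1 = 0.4963 km⁻¹

0.000496 m⁻¹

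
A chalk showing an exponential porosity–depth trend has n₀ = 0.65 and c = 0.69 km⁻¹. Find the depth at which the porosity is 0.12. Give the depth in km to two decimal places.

2.45 km

Invert Athy's law: Z = ln(n₀/n) / c
Z = ln(0.65/0.12) / 0.69 = ln(5.417) / 0.69 = 1.6895 / 0.69 = 2.449 km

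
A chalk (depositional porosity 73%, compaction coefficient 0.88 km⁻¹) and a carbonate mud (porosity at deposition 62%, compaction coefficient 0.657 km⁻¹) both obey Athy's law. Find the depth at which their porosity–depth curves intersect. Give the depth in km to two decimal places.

0.73 km

Set phi₀ₐ e^(−βₐd) = phi₀ᵦ e^(−βᵦd) ⇒ ln(phi₀ₐ/phi₀ᵦ) = (βₐ − βᵦ)·d
d = ln(0.73/0.62) / (0.88 − 0.657) = 0.1633 / 0.223 = 0.732 km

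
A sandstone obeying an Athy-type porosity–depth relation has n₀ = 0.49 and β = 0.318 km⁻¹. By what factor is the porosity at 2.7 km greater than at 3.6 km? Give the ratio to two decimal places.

1.33

n(d₁)/n(d₂) = e^(−β·d₁)/e^(−β·d₂) = e^{β(d₂−d₁)}
= exp(0.318 × 0.9) = exp(0.2862) = 1.3314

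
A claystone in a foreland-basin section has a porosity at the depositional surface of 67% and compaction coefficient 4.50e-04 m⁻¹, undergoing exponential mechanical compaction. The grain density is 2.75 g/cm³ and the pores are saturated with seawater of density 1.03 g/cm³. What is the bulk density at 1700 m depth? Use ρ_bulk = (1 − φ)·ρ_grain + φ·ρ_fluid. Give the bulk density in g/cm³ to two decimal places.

Working in km (1 km = 1000 m; k in km⁻¹ = k in m⁻¹ × 1000):
Porosity at depth: n = 0.67·exp(−0.45×1.7) = 0.67×0.4653 = 0.3118
Bulk density: ρ_b = (1−n)ρ_g + n·ρ_f = 0.6882×2.75 + 0.3118×1.03
       = 1.893 + 0.321 = 2.214 g/cm³

2.21 g/cm³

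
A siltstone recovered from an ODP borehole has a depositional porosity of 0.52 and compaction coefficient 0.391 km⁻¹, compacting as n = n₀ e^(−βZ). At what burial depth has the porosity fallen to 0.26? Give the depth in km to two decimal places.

1.77 km

Invert Athy's law: Z = ln(n₀/n) / β
Z = ln(0.52/0.26) / 0.391 = ln(2) / 0.391 = 0.6931 / 0.391 = 1.773 km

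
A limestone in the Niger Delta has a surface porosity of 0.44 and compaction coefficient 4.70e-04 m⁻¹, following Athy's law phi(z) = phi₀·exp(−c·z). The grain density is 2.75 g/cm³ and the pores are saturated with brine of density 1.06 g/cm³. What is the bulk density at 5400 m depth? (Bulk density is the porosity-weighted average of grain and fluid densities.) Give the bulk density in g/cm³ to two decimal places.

Working in km (1 km = 1000 m; c in km⁻¹ = c in m⁻¹ × 1000):
Porosity at depth: phi = 0.44·exp(−0.47×5.4) = 0.44×0.0790 = 0.0348
Bulk density: ρ_b = (1−phi)ρ_g + phi·ρ_f = 0.9652×2.75 + 0.0348×1.06
       = 2.654 + 0.037 = 2.691 g/cm³

2.69 g/cm³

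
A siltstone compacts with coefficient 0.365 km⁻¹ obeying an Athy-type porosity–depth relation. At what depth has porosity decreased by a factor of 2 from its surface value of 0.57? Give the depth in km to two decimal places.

phi/phi₀ = 1/2 ⇒ exp(−β·z) = 1/2 ⇒ z = ln(2) / β
z = 0.6931 / 0.365 = 1.899 km

1.90 km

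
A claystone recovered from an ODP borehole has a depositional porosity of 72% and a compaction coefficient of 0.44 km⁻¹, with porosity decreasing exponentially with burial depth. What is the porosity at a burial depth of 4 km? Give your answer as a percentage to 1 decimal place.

phi = phi₀·exp(−c·d) = 0.72 × exp(−0.44 × 4) = 0.72 × exp(−1.76)
  = 0.72 × 0.1720 = 0.1239

12.4%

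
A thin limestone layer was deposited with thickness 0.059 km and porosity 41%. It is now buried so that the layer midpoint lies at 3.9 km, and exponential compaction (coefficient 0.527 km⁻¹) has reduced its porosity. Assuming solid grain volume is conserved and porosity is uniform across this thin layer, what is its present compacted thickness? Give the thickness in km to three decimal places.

Porosity at 3.9 km: phi = 0.41·exp(−0.527×3.9) = 0.0525
Solid-volume conservation: h(1−phi) = h₀(1−phi₀) ⇒ h = h₀·(1−phi₀)/(1−phi)
h = 0.059 × (1 − 0.41)/(1 − 0.0525) = 0.059 × 0.6227 = 0.0367 km

0.037 km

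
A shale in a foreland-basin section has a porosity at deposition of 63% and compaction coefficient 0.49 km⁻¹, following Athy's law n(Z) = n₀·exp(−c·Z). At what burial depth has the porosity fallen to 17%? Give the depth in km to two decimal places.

2.67 km

Invert Athy's law: Z = ln(n₀/n) / c
Z = ln(0.63/0.17) / 0.49 = ln(3.706) / 0.49 = 1.3099 / 0.49 = 2.673 km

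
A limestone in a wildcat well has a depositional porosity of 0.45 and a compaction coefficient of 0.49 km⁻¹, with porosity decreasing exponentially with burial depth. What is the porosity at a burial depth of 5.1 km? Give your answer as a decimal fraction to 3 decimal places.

0.037

n = n₀·exp(−β·d) = 0.45 × exp(−0.49 × 5.1) = 0.45 × exp(−2.499)
  = 0.45 × 0.0822 = 0.0370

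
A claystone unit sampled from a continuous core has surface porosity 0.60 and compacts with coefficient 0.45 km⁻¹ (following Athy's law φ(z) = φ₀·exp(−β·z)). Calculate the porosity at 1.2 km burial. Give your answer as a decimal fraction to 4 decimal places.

0.3496

φ = φ₀·exp(−β·z) = 0.6 × exp(−0.45 × 1.2) = 0.6 × exp(−0.54)
  = 0.6 × 0.5827 = 0.3496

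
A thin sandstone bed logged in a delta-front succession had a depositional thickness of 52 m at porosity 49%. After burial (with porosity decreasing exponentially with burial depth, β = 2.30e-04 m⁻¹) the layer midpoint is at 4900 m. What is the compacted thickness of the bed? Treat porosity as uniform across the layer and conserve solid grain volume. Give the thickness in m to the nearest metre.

32 m

Working in km (1 km = 1000 m; β in km⁻¹ = β in m⁻¹ × 1000):
Porosity at 4.9 km: phi = 0.49·exp(−0.23×4.9) = 0.1588
Solid-volume conservation: h(1−phi) = h₀(1−phi₀) ⇒ h = h₀·(1−phi₀)/(1−phi)
h = 0.052 × (1 − 0.49)/(1 − 0.1588) = 0.052 × 0.6062 = 0.0315 km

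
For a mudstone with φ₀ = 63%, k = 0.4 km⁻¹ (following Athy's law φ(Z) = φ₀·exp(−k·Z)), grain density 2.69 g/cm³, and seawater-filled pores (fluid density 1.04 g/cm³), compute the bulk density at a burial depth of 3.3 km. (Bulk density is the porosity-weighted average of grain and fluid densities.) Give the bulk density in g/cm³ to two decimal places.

Porosity at depth: φ = 0.63·exp(−0.4×3.3) = 0.63×0.2671 = 0.1683
Bulk density: ρ_b = (1−φ)ρ_g + φ·ρ_f = 0.8317×2.69 + 0.1683×1.04
       = 2.237 + 0.175 = 2.412 g/cm³

2.41 g/cm³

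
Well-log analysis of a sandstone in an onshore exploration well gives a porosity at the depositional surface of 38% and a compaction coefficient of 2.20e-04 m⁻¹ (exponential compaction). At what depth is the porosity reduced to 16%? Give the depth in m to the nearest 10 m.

3930 m

Working in km (1 km = 1000 m; β in km⁻¹ = β in m⁻¹ × 1000):
Invert Athy's law: Z = ln(n₀/n) / β
Z = ln(0.38/0.16) / 0.22 = ln(2.375) / 0.22 = 0.8650 / 0.22 = 3.932 km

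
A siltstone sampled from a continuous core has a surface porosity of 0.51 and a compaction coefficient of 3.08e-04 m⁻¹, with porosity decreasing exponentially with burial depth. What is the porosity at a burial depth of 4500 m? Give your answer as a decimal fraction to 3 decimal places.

Working in km (1 km = 1000 m; β in km⁻¹ = β in m⁻¹ × 1000):
n = n₀·exp(−β·z) = 0.51 × exp(−0.308 × 4.5) = 0.51 × exp(−1.386)
  = 0.51 × 0.2501 = 0.1275

0.128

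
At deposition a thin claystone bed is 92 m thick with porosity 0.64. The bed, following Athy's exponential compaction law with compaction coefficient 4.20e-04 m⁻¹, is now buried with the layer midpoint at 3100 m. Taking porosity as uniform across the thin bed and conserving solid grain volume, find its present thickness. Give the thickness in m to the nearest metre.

40 m

Working in km (1 km = 1000 m; β in km⁻¹ = β in m⁻¹ × 1000):
Porosity at 3.1 km: n = 0.64·exp(−0.42×3.1) = 0.1741
Solid-volume conservation: h(1−n) = h₀(1−n₀) ⇒ h = h₀·(1−n₀)/(1−n)
h = 0.092 × (1 − 0.64)/(1 − 0.1741) = 0.092 × 0.4359 = 0.0401 km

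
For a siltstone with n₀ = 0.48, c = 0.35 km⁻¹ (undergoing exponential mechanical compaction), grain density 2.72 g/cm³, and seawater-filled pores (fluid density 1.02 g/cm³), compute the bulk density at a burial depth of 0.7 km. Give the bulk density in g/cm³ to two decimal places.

2.08 g/cm³

Porosity at depth: n = 0.48·exp(−0.35×0.7) = 0.48×0.7827 = 0.3757
Bulk density: ρ_b = (1−n)ρ_g + n·ρ_f = 0.6243×2.72 + 0.3757×1.02
       = 1.698 + 0.383 = 2.081 g/cm³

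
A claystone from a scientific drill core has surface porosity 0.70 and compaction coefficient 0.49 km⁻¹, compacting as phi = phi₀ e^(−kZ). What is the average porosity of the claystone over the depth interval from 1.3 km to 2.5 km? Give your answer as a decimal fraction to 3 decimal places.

0.280

⟨phi⟩ = (1/(Z₂−Z₁)) ∫ phi₀ e^(−kZ) dZ = phi₀·(e^(−k·Z₁) − e^(−k·Z₂)) / (k·(Z₂−Z₁))
e^(−0.49×1.3) = 0.5289; e^(−0.49×2.5) = 0.2938
⟨phi⟩ = 0.7 × (0.5289 − 0.2938) / (0.49 × 1.2) = 0.7 × 0.3999 = 0.2799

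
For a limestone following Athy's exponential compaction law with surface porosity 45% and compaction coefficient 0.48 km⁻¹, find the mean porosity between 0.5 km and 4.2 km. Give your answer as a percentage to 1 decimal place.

16.6%

⟨φ⟩ = (1/(Z₂−Z₁)) ∫ φ₀ e^(−cZ) dZ = φ₀·(e^(−c·Z₁) − e^(−c·Z₂)) / (c·(Z₂−Z₁))
e^(−0.48×0.5) = 0.7866; e^(−0.48×4.2) = 0.1332
⟨φ⟩ = 0.45 × (0.7866 − 0.1332) / (0.48 × 3.7) = 0.45 × 0.3679 = 0.1656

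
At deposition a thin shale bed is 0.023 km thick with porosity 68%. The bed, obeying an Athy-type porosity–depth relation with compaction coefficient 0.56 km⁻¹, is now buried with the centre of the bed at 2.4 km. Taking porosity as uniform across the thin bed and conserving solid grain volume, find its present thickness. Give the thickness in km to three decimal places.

0.009 km

Porosity at 2.4 km: phi = 0.68·exp(−0.56×2.4) = 0.1773
Solid-volume conservation: h(1−phi) = h₀(1−phi₀) ⇒ h = h₀·(1−phi₀)/(1−phi)
h = 0.023 × (1 − 0.68)/(1 − 0.1773) = 0.023 × 0.3890 = 0.0089 km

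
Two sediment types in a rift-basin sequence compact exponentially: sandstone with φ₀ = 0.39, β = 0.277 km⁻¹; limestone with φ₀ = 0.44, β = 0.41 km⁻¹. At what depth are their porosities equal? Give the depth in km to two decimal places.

Set φ₀ₐ e^(−βₐd) = φ₀ᵦ e^(−βᵦd) ⇒ ln(φ₀ₐ/φ₀ᵦ) = (βₐ − βᵦ)·d
d = ln(0.39/0.44) / (0.277 − 0.41) = -0.1206 / -0.133 = 0.907 km

0.91 km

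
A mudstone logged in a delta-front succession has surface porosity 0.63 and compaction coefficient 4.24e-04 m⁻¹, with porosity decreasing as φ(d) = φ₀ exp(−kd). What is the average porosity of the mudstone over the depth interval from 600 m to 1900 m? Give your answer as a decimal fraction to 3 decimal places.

Working in km (1 km = 1000 m; k in km⁻¹ = k in m⁻¹ × 1000):
⟨φ⟩ = (1/(d₂−d₁)) ∫ φ₀ e^(−kd) dd = φ₀·(e^(−k·d₁) − e^(−k·d₂)) / (k·(d₂−d₁))
e^(−0.424×0.6) = 0.7754; e^(−0.424×1.9) = 0.4468
⟨φ⟩ = 0.63 × (0.7754 − 0.4468) / (0.424 × 1.3) = 0.63 × 0.5961 = 0.3755

0.376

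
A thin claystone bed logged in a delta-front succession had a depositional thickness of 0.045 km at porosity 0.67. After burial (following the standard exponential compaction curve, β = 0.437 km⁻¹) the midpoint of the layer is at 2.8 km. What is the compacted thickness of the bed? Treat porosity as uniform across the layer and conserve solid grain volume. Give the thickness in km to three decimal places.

0.018 km

Porosity at 2.8 km: φ = 0.67·exp(−0.437×2.8) = 0.1971
Solid-volume conservation: h(1−φ) = h₀(1−φ₀) ⇒ h = h₀·(1−φ₀)/(1−φ)
h = 0.045 × (1 − 0.67)/(1 − 0.1971) = 0.045 × 0.4110 = 0.0185 km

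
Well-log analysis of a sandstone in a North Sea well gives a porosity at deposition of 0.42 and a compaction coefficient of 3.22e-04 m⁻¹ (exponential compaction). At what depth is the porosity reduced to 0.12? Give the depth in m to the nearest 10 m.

Working in km (1 km = 1000 m; c in km⁻¹ = c in m⁻¹ × 1000):
Invert Athy's law: d = ln(n₀/n) / c
d = ln(0.42/0.12) / 0.322 = ln(3.5) / 0.322 = 1.2528 / 0.322 = 3.891 km

3890 m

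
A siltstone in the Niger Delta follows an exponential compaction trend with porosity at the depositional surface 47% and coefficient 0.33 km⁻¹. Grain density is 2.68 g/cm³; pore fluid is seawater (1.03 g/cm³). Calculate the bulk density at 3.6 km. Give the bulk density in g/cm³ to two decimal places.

Porosity at depth: phi = 0.47·exp(−0.33×3.6) = 0.47×0.3048 = 0.1433
Bulk density: ρ_b = (1−phi)ρ_g + phi·ρ_f = 0.8567×2.68 + 0.1433×1.03
       = 2.296 + 0.148 = 2.444 g/cm³

2.44 g/cm³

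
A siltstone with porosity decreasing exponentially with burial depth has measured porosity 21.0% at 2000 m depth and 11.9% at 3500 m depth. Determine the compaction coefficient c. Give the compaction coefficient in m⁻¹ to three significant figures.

Working in km (1 km = 1000 m; c in km⁻¹ = c in m⁻¹ × 1000):
Athy: n(z) = n₀ e^(−cz) ⇒ n₁/n₂ = e^{c(z₂−z₁)} ⇒ c = ln(n₁/n₂)/(z₂−z₁)
c = ln(0.21/0.119) / (3.5 − 2) = ln(1.765) / 1.5 = 0.5680 / 1.5 = 0.3787 km⁻¹

0.000379 m⁻¹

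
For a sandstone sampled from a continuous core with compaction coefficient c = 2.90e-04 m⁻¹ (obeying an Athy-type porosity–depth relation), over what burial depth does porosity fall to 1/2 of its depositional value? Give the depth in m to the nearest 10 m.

Working in km (1 km = 1000 m; c in km⁻¹ = c in m⁻¹ × 1000):
n/n₀ = 1/2 ⇒ exp(−c·d) = 1/2 ⇒ d = ln(2) / c
d = 0.6931 / 0.29 = 2.390 km

2390 m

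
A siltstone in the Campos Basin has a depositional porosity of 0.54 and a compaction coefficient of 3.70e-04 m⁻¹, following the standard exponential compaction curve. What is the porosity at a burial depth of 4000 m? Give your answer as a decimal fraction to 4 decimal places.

0.1229

Working in km (1 km = 1000 m; c in km⁻¹ = c in m⁻¹ × 1000):
phi = phi₀·exp(−c·d) = 0.54 × exp(−0.37 × 4) = 0.54 × exp(−1.48)
  = 0.54 × 0.2276 = 0.1229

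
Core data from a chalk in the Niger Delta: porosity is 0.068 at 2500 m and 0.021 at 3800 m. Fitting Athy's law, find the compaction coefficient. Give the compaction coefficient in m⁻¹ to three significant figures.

Working in km (1 km = 1000 m; β in km⁻¹ = β in m⁻¹ × 1000):
Athy: n(z) = n₀ e^(−βz) ⇒ n₁/n₂ = e^{β(z₂−z₁)} ⇒ β = ln(n₁/n₂)/(z₂−z₁)
β = ln(0.068/0.021) / (3.8 − 2.5) = ln(3.238) / 1.3 = 1.1750 / 1.3 = 0.9038 km⁻¹

0.000904 m⁻¹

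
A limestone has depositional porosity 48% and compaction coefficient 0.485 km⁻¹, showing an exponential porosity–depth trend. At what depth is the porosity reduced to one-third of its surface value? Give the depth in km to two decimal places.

φ/φ₀ = 1/3 ⇒ exp(−β·z) = 1/3 ⇒ z = ln(3) / β
z = 1.0986 / 0.485 = 2.265 km

2.27 km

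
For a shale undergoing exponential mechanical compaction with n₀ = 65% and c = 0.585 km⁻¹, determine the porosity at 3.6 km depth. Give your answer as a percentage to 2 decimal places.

7.91%

n = n₀·exp(−c·Z) = 0.65 × exp(−0.585 × 3.6) = 0.65 × exp(−2.106)
  = 0.65 × 0.1217 = 0.0791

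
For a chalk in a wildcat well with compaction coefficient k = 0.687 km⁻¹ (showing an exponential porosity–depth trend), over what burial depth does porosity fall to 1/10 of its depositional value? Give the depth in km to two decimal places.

phi/phi₀ = 1/10 ⇒ exp(−k·d) = 1/10 ⇒ d = ln(10) / k
d = 2.3026 / 0.687 = 3.352 km

3.35 km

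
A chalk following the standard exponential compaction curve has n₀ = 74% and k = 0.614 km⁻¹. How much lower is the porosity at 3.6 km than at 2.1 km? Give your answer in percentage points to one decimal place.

n(2.1) = 0.74·e^(−0.614×2.1) = 0.2038
n(3.6) = 0.74·e^(−0.614×3.6) = 0.0811
Δn = 0.2038 − 0.0811 = 0.1227

12.3 percentage points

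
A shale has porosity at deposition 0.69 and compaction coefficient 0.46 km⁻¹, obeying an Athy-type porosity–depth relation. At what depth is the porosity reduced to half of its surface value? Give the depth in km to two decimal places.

φ/φ₀ = 1/2 ⇒ exp(−k·d) = 1/2 ⇒ d = ln(2) / k
d = 0.6931 / 0.46 = 1.507 km

1.51 km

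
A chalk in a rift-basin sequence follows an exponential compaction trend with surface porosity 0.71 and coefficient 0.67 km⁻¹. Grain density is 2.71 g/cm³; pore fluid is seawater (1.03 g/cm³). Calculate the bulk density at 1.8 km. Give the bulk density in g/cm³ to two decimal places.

2.35 g/cm³

Porosity at depth: n = 0.71·exp(−0.67×1.8) = 0.71×0.2994 = 0.2126
Bulk density: ρ_b = (1−n)ρ_g + n·ρ_f = 0.7874×2.71 + 0.2126×1.03
       = 2.134 + 0.219 = 2.353 g/cm³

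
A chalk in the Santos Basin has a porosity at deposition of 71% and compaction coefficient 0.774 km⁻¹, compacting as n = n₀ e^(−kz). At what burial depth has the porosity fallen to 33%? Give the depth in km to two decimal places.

0.99 km

Invert Athy's law: z = ln(n₀/n) / k
z = ln(0.71/0.33) / 0.774 = ln(2.152) / 0.774 = 0.7662 / 0.774 = 0.990 km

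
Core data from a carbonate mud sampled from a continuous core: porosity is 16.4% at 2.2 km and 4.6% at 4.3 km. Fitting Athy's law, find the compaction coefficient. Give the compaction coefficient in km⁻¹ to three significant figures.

0.605 km⁻¹

Athy: φ(z) = φ₀ e^(−βz) ⇒ φ₁/φ₂ = e^{β(z₂−z₁)} ⇒ β = ln(φ₁/φ₂)/(z₂−z₁)
β = ln(0.164/0.046) / (4.3 − 2.2) = ln(3.565) / 2.1 = 1.2712 / 2.1 = 0.6053 km⁻¹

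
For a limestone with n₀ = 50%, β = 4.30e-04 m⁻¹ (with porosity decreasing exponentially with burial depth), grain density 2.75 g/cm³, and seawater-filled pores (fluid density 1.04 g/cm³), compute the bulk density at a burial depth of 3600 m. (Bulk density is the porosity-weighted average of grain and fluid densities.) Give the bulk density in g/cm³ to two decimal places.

Working in km (1 km = 1000 m; β in km⁻¹ = β in m⁻¹ × 1000):
Porosity at depth: n = 0.5·exp(−0.43×3.6) = 0.5×0.2127 = 0.1063
Bulk density: ρ_b = (1−n)ρ_g + n·ρ_f = 0.8937×2.75 + 0.1063×1.04
       = 2.458 + 0.111 = 2.568 g/cm³

2.57 g/cm³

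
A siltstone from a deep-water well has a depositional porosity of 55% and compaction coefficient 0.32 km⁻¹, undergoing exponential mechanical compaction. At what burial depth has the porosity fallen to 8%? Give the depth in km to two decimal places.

6.02 km

Invert Athy's law: Z = ln(n₀/n) / c
Z = ln(0.55/0.08) / 0.32 = ln(6.875) / 0.32 = 1.9279 / 0.32 = 6.025 km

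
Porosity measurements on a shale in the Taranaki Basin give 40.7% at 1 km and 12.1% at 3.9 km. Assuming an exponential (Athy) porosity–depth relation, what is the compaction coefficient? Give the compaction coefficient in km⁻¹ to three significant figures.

0.418 km⁻¹

Athy: n(d) = n₀ e^(−βd) ⇒ n₁/n₂ = e^{β(d₂−d₁)} ⇒ β = ln(n₁/n₂)/(d₂−d₁)
β = ln(0.407/0.121) / (3.9 − 1) = ln(3.364) / 2.9 = 1.2130 / 2.9 = 0.4183 km⁻¹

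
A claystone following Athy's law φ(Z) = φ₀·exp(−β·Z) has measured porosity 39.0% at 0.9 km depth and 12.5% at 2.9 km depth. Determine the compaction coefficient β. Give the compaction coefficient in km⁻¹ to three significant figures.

Athy: φ(Z) = φ₀ e^(−βZ) ⇒ φ₁/φ₂ = e^{β(Z₂−Z₁)} ⇒ β = ln(φ₁/φ₂)/(Z₂−Z₁)
β = ln(0.39/0.125) / (2.9 − 0.9) = ln(3.12) / 2 = 1.1378 / 2 = 0.5689 km⁻¹

0.569 km⁻¹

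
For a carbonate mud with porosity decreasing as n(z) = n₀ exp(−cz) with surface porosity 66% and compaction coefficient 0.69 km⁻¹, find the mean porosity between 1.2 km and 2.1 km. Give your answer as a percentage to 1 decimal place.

⟨n⟩ = (1/(z₂−z₁)) ∫ n₀ e^(−cz) dz = n₀·(e^(−c·z₁) − e^(−c·z₂)) / (c·(z₂−z₁))
e^(−0.69×1.2) = 0.4369; e^(−0.69×2.1) = 0.2348
⟨n⟩ = 0.66 × (0.4369 − 0.2348) / (0.69 × 0.9) = 0.66 × 0.3255 = 0.2148

21.5%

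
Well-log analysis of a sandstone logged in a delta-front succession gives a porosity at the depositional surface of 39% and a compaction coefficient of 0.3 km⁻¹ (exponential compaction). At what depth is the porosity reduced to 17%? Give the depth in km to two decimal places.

2.77 km

Invert Athy's law: d = ln(phi₀/phi) / β
d = ln(0.39/0.17) / 0.3 = ln(2.294) / 0.3 = 0.8303 / 0.3 = 2.768 km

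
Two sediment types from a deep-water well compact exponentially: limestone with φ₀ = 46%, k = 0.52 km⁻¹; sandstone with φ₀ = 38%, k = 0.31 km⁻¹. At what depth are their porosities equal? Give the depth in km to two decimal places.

0.91 km

Set φ₀ₐ e^(−kₐz) = φ₀ᵦ e^(−kᵦz) ⇒ ln(φ₀ₐ/φ₀ᵦ) = (kₐ − kᵦ)·z
z = ln(0.46/0.38) / (0.52 − 0.31) = 0.1911 / 0.21 = 0.910 km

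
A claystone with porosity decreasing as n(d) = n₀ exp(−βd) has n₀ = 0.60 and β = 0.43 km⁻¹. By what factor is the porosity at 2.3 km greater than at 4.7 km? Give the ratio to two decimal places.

n(d₁)/n(d₂) = e^(−β·d₁)/e^(−β·d₂) = e^{β(d₂−d₁)}
= exp(0.43 × 2.4) = exp(1.032) = 2.8067

2.81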